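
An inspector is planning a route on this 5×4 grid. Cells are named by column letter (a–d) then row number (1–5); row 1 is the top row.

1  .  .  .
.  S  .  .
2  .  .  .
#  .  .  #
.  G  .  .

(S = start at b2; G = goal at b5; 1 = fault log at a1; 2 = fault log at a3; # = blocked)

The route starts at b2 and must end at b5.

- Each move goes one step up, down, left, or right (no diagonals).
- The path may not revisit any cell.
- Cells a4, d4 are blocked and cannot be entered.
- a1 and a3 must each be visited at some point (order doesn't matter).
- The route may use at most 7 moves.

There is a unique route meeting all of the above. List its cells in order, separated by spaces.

b2 b1 a1 a2 a3 b3 b4 b5

Any route must reach a1 and a3 and still end at b5 within 7 moves, so the order of the required stops is forced.
Route from b2: up 1 to b1, left 1 to a1, down 2 to a3, right 1 to b3, down 2 to b5 — 7 moves in all.
Check: all required cells visited; 7 ≤ 7 moves.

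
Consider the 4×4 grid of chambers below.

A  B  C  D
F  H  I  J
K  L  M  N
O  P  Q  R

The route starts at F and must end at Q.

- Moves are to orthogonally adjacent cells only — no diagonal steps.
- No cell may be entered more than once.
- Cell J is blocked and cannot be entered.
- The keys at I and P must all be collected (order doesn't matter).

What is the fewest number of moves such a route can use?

6

Any route passes through I and P in some order between F and Q. Summing Manhattan distances along each leg and taking the cheapest ordering (F → I → P → Q) gives a lower bound of 2 + 3 + 1 = 6 moves.
A route of 6 moves achieves this: F → H → I → M → L → P → Q.
Since 6 matches the lower bound, it is optimal.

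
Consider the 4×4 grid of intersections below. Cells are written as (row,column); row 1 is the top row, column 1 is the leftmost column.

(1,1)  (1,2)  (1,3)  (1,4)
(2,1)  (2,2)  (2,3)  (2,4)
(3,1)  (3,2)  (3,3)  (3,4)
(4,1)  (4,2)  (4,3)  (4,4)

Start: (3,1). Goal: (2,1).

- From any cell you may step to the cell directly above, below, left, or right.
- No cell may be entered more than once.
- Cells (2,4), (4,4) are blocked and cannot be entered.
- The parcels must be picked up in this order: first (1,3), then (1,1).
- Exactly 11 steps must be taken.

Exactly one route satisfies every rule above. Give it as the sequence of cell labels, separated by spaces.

The waypoints must appear in the order (1,3), (1,1), with no cell reused.
Route from (3,1): down to (4,1), 2× right (reaching (4,3)), up to (3,3), left to (3,2), up to (2,2), right to (2,3), up to (1,3), 2× left (reaching (1,1)), down to (2,1) — 11 moves in all.
Check: order respected ((1,3) at step 8, (1,1) at step 10); 11 moves as required.

(3,1) (4,1) (4,2) (4,3) (3,3) (3,2) (2,2) (2,3) (1,3) (1,2) (1,1) (2,1)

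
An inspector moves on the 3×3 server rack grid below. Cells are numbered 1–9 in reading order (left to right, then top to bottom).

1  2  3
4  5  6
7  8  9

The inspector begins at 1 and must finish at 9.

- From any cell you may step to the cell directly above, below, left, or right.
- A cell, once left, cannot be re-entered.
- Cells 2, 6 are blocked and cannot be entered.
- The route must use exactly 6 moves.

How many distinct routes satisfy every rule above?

0

Need simple routes of exactly 6 moves from 1 to 9 (Manhattan distance 4, so 1 moves are spent on a detour and 1 undoing it).
No route satisfies every constraint, so the count is 0.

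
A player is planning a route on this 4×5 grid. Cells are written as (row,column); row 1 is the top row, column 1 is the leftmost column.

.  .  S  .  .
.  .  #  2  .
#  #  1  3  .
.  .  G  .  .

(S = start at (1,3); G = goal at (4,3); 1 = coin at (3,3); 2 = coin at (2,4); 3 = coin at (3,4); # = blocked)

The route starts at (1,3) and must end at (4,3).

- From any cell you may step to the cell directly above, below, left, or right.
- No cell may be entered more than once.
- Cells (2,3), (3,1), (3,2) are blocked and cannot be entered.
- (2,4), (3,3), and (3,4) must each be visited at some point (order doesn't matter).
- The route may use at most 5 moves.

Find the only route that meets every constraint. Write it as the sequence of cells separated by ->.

(1,3) -> (1,4) -> (2,4) -> (3,4) -> (3,3) -> (4,3)

The budget equals the shortest possible length, so every move has to be on a shortest route through the required cells.
Route from (1,3): right to (1,4), 2× down (reaching (3,4)), left to (3,3), down to (4,3) — 5 moves in all.
Check: all required cells visited; 5 ≤ 5 moves.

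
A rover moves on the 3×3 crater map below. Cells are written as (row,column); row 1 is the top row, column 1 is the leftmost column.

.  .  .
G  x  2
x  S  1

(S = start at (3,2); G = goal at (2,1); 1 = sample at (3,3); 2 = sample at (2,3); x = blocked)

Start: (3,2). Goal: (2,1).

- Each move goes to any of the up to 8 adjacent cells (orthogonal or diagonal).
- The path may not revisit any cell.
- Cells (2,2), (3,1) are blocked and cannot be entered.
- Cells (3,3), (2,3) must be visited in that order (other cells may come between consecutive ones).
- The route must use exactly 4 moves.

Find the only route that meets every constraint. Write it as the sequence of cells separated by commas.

(3,2), (3,3), (2,3), (1,2), (2,1)

The waypoints must appear in the order (3,3), (2,3), with no cell reused.
Route from (3,2): right 1 to (3,3), up 1 to (2,3), up-left 1 to (1,2), down-left 1 to (2,1) — 4 moves in all.
Check: order respected (1 at step 1, 2 at step 2); 4 moves as required.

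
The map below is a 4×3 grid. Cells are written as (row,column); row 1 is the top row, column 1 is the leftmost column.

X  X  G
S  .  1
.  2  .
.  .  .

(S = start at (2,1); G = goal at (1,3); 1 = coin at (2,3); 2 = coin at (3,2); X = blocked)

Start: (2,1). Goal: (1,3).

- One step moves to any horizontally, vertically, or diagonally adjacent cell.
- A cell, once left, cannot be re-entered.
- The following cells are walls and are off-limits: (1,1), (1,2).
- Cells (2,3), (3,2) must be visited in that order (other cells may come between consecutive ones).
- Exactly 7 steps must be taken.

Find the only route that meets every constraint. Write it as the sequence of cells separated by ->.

(2,1) -> (3,1) -> (4,2) -> (3,3) -> (2,3) -> (3,2) -> (2,2) -> (1,3)

The waypoints must appear in the order (2,3), (3,2), with no cell reused.
Route from (2,1): down 1 to (3,1), down-right 1 to (4,2), up-right 1 to (3,3), up 1 to (2,3), down-left 1 to (3,2), up 1 to (2,2), up-right 1 to (1,3) — 7 moves in all.
Check: order respected (1 at step 4, 2 at step 5); 7 moves as required.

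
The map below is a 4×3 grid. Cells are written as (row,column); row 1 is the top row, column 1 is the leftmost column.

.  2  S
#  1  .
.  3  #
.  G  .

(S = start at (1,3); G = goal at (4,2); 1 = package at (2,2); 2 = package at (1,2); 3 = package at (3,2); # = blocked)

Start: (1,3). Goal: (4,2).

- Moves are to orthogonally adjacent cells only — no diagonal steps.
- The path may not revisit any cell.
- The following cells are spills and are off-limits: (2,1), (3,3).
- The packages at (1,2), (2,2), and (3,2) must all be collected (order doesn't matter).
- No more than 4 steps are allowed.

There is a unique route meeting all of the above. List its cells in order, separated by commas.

(1,3), (1,2), (2,2), (3,2), (4,2)

Any route must reach (1,2), (2,2), and (3,2) and still end at (4,2) within 4 moves, so the order of the required stops is forced.
Route from (1,3): left 1 to (1,2), down 3 to (4,2) — 4 moves in all.
Check: all required cells visited; 4 ≤ 4 moves.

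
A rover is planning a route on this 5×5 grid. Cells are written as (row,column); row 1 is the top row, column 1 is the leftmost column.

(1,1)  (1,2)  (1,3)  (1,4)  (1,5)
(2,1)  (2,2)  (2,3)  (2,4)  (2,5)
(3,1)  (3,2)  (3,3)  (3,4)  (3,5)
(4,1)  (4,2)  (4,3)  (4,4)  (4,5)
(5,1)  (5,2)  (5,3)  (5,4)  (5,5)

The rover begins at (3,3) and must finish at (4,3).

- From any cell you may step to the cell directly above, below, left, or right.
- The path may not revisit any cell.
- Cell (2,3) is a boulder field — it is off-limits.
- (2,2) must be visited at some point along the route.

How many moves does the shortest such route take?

Any route passes through (2,2) somewhere between (3,3) and (4,3). Summing Manhattan distances along the two legs ((3,3) → (2,2) → (4,3)) gives a lower bound of 2 + 3 = 5 moves.
The shortest route satisfying every rule uses 7 moves: (3,3) → (3,2) → (2,2) → (2,1) → (3,1) → (4,1) → (4,2) → (4,3).
The no-revisit rule (legs can't share cells) pushes the minimum above the 5-move bound; an exhaustive check rules out every length from 5 to 6, leaving 7 as the minimum.

7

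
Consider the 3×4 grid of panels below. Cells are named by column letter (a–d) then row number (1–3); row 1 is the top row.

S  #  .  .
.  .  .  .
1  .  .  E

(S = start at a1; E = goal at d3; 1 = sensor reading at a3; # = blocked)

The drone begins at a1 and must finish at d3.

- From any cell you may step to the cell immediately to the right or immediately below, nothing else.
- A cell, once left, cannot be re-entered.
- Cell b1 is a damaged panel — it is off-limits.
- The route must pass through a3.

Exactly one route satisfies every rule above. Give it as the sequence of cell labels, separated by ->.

Moves only go right or down, so the column and row indices never decrease.
Route from a1: down 2 to a3, right 3 to d3 — 5 moves in all.
Check: all required cells visited.

a1 -> a2 -> a3 -> b3 -> c3 -> d3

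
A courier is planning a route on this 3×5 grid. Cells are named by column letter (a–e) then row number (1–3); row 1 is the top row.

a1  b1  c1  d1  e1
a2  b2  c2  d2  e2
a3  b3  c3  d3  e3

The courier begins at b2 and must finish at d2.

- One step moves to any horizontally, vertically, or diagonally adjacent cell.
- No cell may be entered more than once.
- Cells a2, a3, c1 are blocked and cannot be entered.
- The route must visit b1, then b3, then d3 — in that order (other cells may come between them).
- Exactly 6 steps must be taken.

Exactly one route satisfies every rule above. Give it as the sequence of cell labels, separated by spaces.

b2 b1 c2 b3 c3 d3 d2

The waypoints must appear in the order b1, b3, d3, with no cell reused.
Route from b2: up to b1, down-right to c2, down-left to b3, 2× right (reaching d3), up to d2 — 6 moves in all.
Check: order respected (b1 at step 1, b3 at step 3, d3 at step 5); 6 moves as required.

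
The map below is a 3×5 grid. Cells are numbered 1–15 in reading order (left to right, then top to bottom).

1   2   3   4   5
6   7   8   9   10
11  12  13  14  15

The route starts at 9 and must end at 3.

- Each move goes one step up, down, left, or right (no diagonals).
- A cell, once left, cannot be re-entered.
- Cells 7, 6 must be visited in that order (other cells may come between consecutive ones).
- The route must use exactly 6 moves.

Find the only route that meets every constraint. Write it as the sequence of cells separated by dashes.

The waypoints must appear in the order 7, 6, with no cell reused.
Route from 9: left 3 to 6, up 1 to 1, right 2 to 3 — 6 moves in all.
Check: order respected (7 at step 2, 6 at step 3); 6 moves as required.

9 - 8 - 7 - 6 - 1 - 2 - 3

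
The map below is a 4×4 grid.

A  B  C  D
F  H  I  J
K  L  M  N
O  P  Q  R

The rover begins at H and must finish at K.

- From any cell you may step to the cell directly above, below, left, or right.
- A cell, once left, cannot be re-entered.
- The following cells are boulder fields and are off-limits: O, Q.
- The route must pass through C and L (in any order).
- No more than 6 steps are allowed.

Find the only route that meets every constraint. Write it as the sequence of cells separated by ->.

H -> B -> C -> I -> M -> L -> K

Any route must reach C and L and still end at K within 6 moves, so the order of the required stops is forced.
Route from H: up 1 to B, right 1 to C, down 2 to M, left 2 to K — 6 moves in all.
Check: all required cells visited; 6 ≤ 6 moves.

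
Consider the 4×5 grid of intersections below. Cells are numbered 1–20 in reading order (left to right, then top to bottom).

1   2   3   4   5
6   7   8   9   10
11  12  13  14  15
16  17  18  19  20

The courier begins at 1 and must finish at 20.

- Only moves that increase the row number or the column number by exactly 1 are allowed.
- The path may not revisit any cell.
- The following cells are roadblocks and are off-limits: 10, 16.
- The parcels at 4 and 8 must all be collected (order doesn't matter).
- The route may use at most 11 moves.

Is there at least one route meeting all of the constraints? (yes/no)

no

8 is below but to the left of 4: going 4 → 8 would need a leftward move and 8 → 4 an upward move, so no right/down-only route can visit both required cells.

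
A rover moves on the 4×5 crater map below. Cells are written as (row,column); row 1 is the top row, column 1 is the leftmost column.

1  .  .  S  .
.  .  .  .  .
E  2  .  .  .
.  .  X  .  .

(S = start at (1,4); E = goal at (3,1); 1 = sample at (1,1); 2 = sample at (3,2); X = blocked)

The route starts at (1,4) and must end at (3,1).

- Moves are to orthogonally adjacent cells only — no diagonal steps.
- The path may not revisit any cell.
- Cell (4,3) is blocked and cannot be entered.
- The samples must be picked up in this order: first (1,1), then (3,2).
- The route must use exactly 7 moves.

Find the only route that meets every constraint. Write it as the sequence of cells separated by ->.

(1,4) -> (1,3) -> (1,2) -> (1,1) -> (2,1) -> (2,2) -> (3,2) -> (3,1)

The waypoints must appear in the order (1,1), (3,2), with no cell reused.
Route from (1,4): 3× left (reaching (1,1)), down to (2,1), right to (2,2), down to (3,2), left to (3,1) — 7 moves in all.
Check: order respected (1 at step 3, 2 at step 6); 7 moves as required.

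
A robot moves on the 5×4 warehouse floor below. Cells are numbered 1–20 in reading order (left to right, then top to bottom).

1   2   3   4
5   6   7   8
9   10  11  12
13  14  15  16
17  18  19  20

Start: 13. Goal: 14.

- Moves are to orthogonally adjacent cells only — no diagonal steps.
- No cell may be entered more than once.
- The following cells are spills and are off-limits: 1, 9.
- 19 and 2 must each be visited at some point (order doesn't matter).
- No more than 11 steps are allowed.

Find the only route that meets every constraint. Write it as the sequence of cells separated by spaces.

13 17 18 19 15 11 7 3 2 6 10 14

Any route must reach 19 and 2 and still end at 14 within 11 moves, so the order of the required stops is forced.
Route from 13: down 1 to 17, right 2 to 19, up 4 to 3, left 1 to 2, down 3 to 14 — 11 moves in all.
Check: all required cells visited; 11 ≤ 11 moves.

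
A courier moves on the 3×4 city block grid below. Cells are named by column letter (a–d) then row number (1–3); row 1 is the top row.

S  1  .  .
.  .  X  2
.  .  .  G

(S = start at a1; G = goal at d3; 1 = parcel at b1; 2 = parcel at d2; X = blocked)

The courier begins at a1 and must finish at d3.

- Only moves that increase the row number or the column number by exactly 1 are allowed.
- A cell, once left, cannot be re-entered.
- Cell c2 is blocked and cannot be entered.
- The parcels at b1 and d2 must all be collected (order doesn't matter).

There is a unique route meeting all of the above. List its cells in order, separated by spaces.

a1 b1 c1 d1 d2 d3

Moves only go right or down, so the column and row indices never decrease.
Route from a1: right 3 to d1, down 2 to d3 — 5 moves in all.
Check: all required cells visited.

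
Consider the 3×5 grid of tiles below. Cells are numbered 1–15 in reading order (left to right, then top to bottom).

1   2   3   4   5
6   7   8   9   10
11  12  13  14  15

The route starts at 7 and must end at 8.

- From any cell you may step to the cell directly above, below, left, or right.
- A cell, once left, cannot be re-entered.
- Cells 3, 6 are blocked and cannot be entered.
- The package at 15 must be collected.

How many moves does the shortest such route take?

Any route passes through 15 somewhere between 7 and 8. Summing Manhattan distances along the two legs (7 → 15 → 8) gives a lower bound of 4 + 3 = 7 moves.
A route of 7 moves achieves this: 7 → 12 → 13 → 14 → 15 → 10 → 9 → 8.
Since 7 matches the lower bound, it is optimal.

7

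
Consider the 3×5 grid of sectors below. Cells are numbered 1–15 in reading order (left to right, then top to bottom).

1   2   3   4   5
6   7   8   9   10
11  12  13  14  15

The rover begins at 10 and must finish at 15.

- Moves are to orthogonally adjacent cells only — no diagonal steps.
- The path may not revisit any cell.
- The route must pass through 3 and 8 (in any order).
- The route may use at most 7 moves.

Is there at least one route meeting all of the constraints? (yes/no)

One route that works: 10 → 5 → 4 → 3 → 8 → 13 → 14 → 15.

yes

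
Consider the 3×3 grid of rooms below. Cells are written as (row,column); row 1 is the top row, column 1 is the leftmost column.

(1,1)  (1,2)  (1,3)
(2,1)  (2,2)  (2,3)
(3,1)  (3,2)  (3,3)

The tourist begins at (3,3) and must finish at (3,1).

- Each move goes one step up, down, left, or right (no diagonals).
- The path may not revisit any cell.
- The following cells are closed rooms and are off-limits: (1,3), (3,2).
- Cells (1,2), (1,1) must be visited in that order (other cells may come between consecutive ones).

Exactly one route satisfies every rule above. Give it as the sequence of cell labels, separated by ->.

The waypoints must appear in the order (1,2), (1,1), with no cell reused.
Route from (3,3): up to (2,3), left to (2,2), up to (1,2), left to (1,1), 2× down (reaching (3,1)) — 6 moves in all.
Check: order respected ((1,2) at step 3, (1,1) at step 4).

(3,3) -> (2,3) -> (2,2) -> (1,2) -> (1,1) -> (2,1) -> (3,1)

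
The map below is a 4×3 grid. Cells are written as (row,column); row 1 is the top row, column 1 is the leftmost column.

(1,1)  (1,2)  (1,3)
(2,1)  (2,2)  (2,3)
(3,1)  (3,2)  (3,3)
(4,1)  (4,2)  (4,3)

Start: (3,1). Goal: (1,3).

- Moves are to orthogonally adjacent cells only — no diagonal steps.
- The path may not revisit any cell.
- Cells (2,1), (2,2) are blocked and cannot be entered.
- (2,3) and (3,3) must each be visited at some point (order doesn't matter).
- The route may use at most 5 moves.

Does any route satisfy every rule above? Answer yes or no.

One route that works: (3,1) → (3,2) → (3,3) → (2,3) → (1,3).

yes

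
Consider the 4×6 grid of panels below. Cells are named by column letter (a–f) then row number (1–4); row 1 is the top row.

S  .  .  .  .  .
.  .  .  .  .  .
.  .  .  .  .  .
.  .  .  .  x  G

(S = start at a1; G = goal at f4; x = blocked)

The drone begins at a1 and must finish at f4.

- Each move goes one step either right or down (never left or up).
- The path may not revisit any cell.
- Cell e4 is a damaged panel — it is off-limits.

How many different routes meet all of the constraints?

A right/down-only route from a1 to f4 makes exactly 3 down-moves and 5 right-moves in some order.
With no other constraints that would be C(8,3) = 56 routes.
Subtract routes through each blocked cell (inclusion–exclusion for overlaps): − through e4: 35 → 21.
That gives 21 routes.

21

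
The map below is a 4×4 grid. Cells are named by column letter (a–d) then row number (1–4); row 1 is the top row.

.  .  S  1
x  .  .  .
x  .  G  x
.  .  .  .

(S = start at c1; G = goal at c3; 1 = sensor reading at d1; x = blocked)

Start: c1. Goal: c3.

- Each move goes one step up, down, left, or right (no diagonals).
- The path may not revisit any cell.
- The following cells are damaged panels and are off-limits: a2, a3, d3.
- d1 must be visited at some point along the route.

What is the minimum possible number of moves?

Any route passes through d1 somewhere between c1 and c3. Summing Manhattan distances along the two legs (c1 → d1 → c3) gives a lower bound of 1 + 3 = 4 moves.
A route of 4 moves achieves this: c1 → d1 → d2 → c2 → c3.
Since 4 matches the lower bound, it is optimal.

4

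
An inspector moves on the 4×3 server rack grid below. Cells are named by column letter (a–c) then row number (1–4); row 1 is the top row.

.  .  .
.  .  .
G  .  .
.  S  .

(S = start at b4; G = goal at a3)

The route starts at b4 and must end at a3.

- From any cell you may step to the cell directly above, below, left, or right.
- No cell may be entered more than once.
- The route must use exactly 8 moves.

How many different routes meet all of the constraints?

9

Need simple routes of exactly 8 moves from b4 to a3 (Manhattan distance 2, so 3 moves are spent on a detour and 3 undoing it).
Branch systematically from the start, pruning whenever the remaining move budget drops below the Manhattan distance to a3 or differs from it in parity. Grouping the completions by first move — via b3: 4; via c4: 5 (no valid completion starts via a4) — and summing: 4 + 5 = 9.
That gives 9 routes.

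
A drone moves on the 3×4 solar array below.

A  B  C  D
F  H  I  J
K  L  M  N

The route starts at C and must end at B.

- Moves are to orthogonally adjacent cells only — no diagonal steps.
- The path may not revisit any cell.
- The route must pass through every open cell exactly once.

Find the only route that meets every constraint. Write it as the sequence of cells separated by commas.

C, D, J, N, M, I, H, L, K, F, A, B

Need to visit all 12 open cells exactly once, starting at C and ending at B.
Cell A has only two open neighbours (F and B), so the path must pass straight through it: one of those is the cell it's entered from and the other is where it exits.
Route from C: right to D, 2× down (reaching N), left to M, up to I, left to H, down to L, left to K, 2× up (reaching A), right to B — 11 moves in all.
Check: all 12 open cells covered.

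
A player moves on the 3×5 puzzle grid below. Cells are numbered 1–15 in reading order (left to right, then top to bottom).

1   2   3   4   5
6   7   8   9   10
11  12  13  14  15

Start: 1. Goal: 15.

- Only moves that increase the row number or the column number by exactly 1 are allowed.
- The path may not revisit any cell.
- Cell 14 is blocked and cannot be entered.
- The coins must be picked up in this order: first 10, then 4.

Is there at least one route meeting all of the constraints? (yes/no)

4 lies above 10, so going from 10 to 4 would need an upward move — but moves only go right/down, so 10 cannot be visited before 4.

no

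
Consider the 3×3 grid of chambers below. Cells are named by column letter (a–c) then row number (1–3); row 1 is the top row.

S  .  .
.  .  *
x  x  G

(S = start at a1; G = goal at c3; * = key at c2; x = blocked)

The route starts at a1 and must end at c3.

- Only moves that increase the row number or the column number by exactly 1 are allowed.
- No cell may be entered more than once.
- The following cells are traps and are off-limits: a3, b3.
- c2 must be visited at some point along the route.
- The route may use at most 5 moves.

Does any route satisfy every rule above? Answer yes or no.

One route that works: a1 → a2 → b2 → c2 → c3.

yes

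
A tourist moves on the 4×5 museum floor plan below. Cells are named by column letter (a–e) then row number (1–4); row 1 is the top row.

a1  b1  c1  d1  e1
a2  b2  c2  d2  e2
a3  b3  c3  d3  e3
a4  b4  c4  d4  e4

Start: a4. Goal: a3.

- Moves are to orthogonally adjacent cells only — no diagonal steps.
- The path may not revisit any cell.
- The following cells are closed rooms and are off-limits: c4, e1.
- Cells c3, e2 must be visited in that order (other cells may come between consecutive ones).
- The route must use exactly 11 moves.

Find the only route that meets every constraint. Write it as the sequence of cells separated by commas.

The waypoints must appear in the order c3, e2, with no cell reused.
Route from a4: right to b4, up to b3, 3× right (reaching e3), up to e2, 4× left (reaching a2), down to a3 — 11 moves in all.
Check: order respected (c3 at step 3, e2 at step 6); 11 moves as required.

a4, b4, b3, c3, d3, e3, e2, d2, c2, b2, a2, a3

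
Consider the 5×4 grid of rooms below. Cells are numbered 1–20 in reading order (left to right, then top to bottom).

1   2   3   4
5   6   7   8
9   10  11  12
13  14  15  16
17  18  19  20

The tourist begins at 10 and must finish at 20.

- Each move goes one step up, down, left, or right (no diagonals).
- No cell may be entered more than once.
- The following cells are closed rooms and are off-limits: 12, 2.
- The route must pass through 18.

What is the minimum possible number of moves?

Any route passes through 18 somewhere between 10 and 20. Summing Manhattan distances along the two legs (10 → 18 → 20) gives a lower bound of 2 + 2 = 4 moves.
A route of 4 moves achieves this: 10 → 14 → 18 → 19 → 20.
Since 4 matches the lower bound, it is optimal.

4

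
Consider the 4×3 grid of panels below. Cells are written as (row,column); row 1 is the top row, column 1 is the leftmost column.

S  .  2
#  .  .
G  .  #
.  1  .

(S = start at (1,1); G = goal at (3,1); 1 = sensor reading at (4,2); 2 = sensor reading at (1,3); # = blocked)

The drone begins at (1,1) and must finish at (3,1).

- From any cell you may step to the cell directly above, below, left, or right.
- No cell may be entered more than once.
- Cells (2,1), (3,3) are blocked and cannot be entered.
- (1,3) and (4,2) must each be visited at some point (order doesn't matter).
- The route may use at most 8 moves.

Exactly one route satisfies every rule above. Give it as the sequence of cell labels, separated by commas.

Any route must reach (1,3) and (4,2) and still end at (3,1) within 8 moves, so the order of the required stops is forced.
Route from (1,1): right 2 to (1,3), down 1 to (2,3), left 1 to (2,2), down 2 to (4,2), left 1 to (4,1), up 1 to (3,1) — 8 moves in all.
Check: all required cells visited; 8 ≤ 8 moves.

(1,1), (1,2), (1,3), (2,3), (2,2), (3,2), (4,2), (4,1), (3,1)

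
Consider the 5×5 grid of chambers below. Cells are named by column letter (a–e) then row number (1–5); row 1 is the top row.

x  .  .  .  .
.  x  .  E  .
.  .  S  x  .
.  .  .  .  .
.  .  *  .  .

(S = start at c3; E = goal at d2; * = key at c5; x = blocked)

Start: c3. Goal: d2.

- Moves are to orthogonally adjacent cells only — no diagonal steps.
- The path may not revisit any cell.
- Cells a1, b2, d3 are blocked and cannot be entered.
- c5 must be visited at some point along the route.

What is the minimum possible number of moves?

8

Any route passes through c5 somewhere between c3 and d2. Summing Manhattan distances along the two legs (c3 → c5 → d2) gives a lower bound of 2 + 4 = 6 moves.
The shortest route satisfying every rule uses 8 moves: c3 → c4 → c5 → d5 → d4 → e4 → e3 → e2 → d2.
The bound of 6 isn't tight here; checking systematically, no route of length 6 through 7 satisfies every constraint, so 8 is the minimum.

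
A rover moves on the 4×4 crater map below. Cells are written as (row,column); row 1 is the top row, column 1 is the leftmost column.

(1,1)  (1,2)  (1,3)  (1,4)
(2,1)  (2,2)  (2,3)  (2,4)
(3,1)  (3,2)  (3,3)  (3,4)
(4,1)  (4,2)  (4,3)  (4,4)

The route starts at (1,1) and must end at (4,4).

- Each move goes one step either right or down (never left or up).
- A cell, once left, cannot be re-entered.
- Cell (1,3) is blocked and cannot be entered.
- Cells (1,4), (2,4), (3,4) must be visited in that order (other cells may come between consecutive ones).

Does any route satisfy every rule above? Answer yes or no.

Every right/down route from (1,1) to (1,4) runs into a blocked cell, so that leg cannot be completed.

no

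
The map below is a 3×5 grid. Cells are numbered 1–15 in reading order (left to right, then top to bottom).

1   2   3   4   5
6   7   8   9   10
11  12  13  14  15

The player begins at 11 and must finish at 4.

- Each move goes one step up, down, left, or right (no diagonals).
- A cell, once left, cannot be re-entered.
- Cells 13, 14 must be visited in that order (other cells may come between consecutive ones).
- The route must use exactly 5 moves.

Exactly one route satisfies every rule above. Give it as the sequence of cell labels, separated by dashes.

The waypoints must appear in the order 13, 14, with no cell reused.
Route from 11: right 3 to 14, up 2 to 4 — 5 moves in all.
Check: order respected (13 at step 2, 14 at step 3); 5 moves as required.

11 - 12 - 13 - 14 - 9 - 4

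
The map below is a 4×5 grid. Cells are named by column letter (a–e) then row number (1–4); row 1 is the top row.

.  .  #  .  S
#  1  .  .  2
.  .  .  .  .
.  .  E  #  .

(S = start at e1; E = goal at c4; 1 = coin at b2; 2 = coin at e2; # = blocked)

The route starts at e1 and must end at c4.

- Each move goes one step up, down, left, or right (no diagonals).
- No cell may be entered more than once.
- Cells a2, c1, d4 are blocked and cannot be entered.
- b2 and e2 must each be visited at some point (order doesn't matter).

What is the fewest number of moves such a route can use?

Any route passes through b2 and e2 in some order between e1 and c4. Summing Manhattan distances along each leg and taking the cheapest ordering (e1 → e2 → b2 → c4) gives a lower bound of 1 + 3 + 3 = 7 moves.
A route of 7 moves achieves this: e1 → e2 → d2 → c2 → b2 → b3 → b4 → c4.
Since 7 matches the lower bound, it is optimal.

7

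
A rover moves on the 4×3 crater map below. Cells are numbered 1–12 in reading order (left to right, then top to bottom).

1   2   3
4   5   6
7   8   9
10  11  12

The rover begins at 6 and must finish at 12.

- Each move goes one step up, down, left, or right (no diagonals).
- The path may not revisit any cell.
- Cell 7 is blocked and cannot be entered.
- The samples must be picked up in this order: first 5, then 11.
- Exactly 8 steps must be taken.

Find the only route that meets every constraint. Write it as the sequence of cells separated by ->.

6 -> 3 -> 2 -> 1 -> 4 -> 5 -> 8 -> 11 -> 12

The waypoints must appear in the order 5, 11, with no cell reused.
Route from 6: up to 3, 2× left (reaching 1), down to 4, right to 5, 2× down (reaching 11), right to 12 — 8 moves in all.
Check: order respected (5 at step 5, 11 at step 7); 8 moves as required.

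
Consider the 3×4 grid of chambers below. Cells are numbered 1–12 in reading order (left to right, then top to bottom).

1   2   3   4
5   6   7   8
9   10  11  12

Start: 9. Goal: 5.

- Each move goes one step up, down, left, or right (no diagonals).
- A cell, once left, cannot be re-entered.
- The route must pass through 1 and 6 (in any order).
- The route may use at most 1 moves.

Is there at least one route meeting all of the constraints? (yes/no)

no

Even ignoring the no-revisit rule, getting from 9 to 5, taking the cheapest ordering 9 → 6 → 1 → 5 needs at least 2 + 2 + 1 = 5 moves (Manhattan distance per leg), which exceeds the 1-move limit.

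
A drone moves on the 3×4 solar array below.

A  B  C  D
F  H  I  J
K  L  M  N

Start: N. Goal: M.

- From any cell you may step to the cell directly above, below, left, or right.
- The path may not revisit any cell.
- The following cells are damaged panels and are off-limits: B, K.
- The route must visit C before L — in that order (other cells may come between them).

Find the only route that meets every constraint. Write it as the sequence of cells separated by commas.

N, J, D, C, I, H, L, M

The waypoints must appear in the order C, L, with no cell reused.
Route from N: up 2 to D, left 1 to C, down 1 to I, left 1 to H, down 1 to L, right 1 to M — 7 moves in all.
Check: order respected (C at step 3, L at step 6).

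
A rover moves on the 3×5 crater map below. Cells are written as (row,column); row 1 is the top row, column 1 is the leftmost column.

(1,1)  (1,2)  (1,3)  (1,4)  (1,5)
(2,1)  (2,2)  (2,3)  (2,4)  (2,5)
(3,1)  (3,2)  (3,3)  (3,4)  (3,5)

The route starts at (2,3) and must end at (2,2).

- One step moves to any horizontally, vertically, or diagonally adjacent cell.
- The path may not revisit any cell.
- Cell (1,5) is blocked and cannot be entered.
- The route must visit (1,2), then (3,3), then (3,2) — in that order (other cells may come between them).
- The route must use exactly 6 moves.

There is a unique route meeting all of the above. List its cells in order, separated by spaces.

The waypoints must appear in the order (1,2), (3,3), (3,2), with no cell reused.
Route from (2,3): up-left to (1,2), right to (1,3), down-right to (2,4), down-left to (3,3), left to (3,2), up to (2,2) — 6 moves in all.
Check: order respected ((1,2) at step 1, (3,3) at step 4, (3,2) at step 5); 6 moves as required.

(2,3) (1,2) (1,3) (2,4) (3,3) (3,2) (2,2)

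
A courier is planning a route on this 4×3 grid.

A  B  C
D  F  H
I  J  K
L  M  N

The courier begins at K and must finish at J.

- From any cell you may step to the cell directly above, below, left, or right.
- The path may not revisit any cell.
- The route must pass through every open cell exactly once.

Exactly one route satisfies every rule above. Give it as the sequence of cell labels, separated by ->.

K -> N -> M -> L -> I -> D -> A -> B -> C -> H -> F -> J

Need to visit all 12 open cells exactly once, starting at K and ending at J.
Route from K: down to N, 2× left (reaching L), 3× up (reaching A), 2× right (reaching C), down to H, left to F, down to J — 11 moves in all.
Check: all 12 open cells covered.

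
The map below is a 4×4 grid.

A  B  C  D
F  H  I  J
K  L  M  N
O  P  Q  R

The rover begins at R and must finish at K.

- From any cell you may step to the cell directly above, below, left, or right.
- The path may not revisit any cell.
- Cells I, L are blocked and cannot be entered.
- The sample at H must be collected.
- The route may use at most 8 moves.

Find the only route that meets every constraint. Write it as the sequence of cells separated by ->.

Any route must reach H and still end at K within 8 moves, so the order of the required stops is forced.
Route from R: up 3 to D, left 2 to B, down 1 to H, left 1 to F, down 1 to K — 8 moves in all.
Check: all required cells visited; 8 ≤ 8 moves.

R -> N -> J -> D -> C -> B -> H -> F -> K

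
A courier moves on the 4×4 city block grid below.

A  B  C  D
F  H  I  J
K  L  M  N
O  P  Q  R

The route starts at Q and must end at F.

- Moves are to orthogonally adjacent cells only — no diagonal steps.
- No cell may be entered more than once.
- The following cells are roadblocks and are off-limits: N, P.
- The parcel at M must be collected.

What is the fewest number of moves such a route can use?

Any route passes through M somewhere between Q and F. Summing Manhattan distances along the two legs (Q → M → F) gives a lower bound of 1 + 3 = 4 moves.
A route of 4 moves achieves this: Q → M → I → H → F.
Since 4 matches the lower bound, it is optimal.

4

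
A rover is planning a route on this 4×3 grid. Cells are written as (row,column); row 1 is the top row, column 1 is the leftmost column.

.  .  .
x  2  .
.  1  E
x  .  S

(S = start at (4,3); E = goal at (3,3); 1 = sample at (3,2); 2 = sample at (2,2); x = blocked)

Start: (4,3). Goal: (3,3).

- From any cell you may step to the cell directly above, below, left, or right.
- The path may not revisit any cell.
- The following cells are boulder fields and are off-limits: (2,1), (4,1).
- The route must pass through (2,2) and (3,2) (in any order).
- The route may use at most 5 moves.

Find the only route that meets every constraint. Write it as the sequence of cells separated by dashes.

(4,3) - (4,2) - (3,2) - (2,2) - (2,3) - (3,3)

The budget equals the shortest possible length, so every move has to be on a shortest route through the required cells.
Route from (4,3): left to (4,2), 2× up (reaching (2,2)), right to (2,3), down to (3,3) — 5 moves in all.
Check: all required cells visited; 5 ≤ 5 moves.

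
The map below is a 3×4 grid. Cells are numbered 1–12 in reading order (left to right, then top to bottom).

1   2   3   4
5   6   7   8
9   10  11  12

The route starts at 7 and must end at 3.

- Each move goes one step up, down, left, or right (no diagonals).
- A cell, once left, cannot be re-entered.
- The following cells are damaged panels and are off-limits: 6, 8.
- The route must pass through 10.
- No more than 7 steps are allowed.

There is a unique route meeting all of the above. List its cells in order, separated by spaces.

7 11 10 9 5 1 2 3

Any route must reach 10 and still end at 3 within 7 moves, so the order of the required stops is forced.
Route from 7: down to 11, 2× left (reaching 9), 2× up (reaching 1), 2× right (reaching 3) — 7 moves in all.
Check: all required cells visited; 7 ≤ 7 moves.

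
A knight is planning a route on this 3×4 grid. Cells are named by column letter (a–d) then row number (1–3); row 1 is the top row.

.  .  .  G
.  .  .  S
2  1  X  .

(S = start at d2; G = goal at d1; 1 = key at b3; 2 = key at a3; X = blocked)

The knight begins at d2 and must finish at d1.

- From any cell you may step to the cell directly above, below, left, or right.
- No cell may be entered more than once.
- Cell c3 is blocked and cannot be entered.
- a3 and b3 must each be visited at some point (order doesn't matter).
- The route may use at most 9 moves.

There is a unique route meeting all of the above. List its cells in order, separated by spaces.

d2 c2 b2 b3 a3 a2 a1 b1 c1 d1

The budget equals the shortest possible length, so every move has to be on a shortest route through the required cells.
Route from d2: left 2 to b2, down 1 to b3, left 1 to a3, up 2 to a1, right 3 to d1 — 9 moves in all.
Check: all required cells visited; 9 ≤ 9 moves.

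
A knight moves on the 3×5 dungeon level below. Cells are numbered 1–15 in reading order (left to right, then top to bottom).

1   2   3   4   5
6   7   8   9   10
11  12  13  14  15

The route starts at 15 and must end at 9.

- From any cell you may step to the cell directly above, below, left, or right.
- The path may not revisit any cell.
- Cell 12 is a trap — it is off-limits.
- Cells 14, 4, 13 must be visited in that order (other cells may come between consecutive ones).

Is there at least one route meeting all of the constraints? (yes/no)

Ignoring the required order, 9 revisit-free routes from 15 to 9 pass through all of 14, 4, and 13; the waypoint orders that occur are 14 → 13 → 4 (6); 4 → 13 → 14 (3) — never 14 → 4 → 13.

no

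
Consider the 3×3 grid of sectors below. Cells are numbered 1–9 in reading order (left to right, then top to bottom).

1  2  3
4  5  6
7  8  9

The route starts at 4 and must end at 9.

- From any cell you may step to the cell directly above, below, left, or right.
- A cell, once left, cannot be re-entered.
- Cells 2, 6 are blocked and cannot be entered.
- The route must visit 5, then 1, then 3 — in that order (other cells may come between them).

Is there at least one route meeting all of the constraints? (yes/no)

The blocked cells wall 3 off from 4 completely — no sequence of moves reaches it at all, so no route can satisfy the rules.

no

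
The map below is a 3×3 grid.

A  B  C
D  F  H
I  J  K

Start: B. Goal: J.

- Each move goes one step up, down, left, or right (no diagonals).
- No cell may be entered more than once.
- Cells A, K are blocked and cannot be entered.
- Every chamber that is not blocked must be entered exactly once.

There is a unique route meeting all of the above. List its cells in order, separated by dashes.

B - C - H - F - D - I - J

Need to visit all 7 open cells exactly once, starting at B and ending at J.
Route from B: right 1 to C, down 1 to H, left 2 to D, down 1 to I, right 1 to J — 6 moves in all.
Check: all 7 open cells covered.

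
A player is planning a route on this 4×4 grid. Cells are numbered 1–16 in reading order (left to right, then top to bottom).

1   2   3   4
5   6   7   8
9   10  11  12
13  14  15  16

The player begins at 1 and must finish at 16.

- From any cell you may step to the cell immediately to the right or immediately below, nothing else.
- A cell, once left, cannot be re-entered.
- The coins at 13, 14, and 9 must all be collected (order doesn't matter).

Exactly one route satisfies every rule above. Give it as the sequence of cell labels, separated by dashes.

1 - 5 - 9 - 13 - 14 - 15 - 16

Moves only go right or down, so the column and row indices never decrease.
Route from 1: down 3 to 13, right 3 to 16 — 6 moves in all.
Check: all required cells visited.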